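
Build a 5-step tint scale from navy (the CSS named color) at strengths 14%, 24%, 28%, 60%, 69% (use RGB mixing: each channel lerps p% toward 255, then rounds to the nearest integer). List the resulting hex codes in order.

CSS navy is rgb(0, 0, 128).
14%: (0 + 35.7 = 35.7→36, 0 + 35.7 = 35.7→36, 128 + 17.78 = 145.78→146) → #242492
24%: (0 + 61.2 = 61.2→61, 0 + 61.2 = 61.2→61, 128 + 30.48 = 158.48→158) → #3D3D9E
28%: (0 + 71.4 = 71.4→71, 0 + 71.4 = 71.4→71, 128 + 35.56 = 163.56→164) → #4747A4
60%: (0 + 153 = 153→153, 0 + 153 = 153→153, 128 + 76.2 = 204.2→204) → #9999CC
69%: (0 + 175.95 = 175.95→176, 0 + 175.95 = 175.95→176, 128 + 87.63 = 215.63→216) → #B0B0D8

#242492, #3D3D9E, #4747A4, #9999CC, #B0B0D8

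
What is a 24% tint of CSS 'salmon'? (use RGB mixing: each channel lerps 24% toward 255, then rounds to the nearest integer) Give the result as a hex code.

CSS salmon is rgb(250, 128, 114).
A 24% tint moves each channel 24% toward 255:
  R: 250 + 0.24×(255−250) = 250 + 1.2 = 251.2 → 251
  G: 128 + 0.24×(255−128) = 128 + 30.48 = 158.48 → 158
  B: 114 + 33.84 = 147.84 → 148
rgb(251, 158, 148) = #fb9e94.

#fb9e94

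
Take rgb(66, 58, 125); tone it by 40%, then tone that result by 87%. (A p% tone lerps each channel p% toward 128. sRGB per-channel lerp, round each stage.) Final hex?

A 40% tone moves each channel 40% toward 128:
  R: 66 + 0.4×(128−66) = 66 + 24.8 = 90.8 → 91
  G: 58 + 0.4×(128−58) = 58 + 28 = 86 → 86
  B: 125 + 1.2 = 126.2 → 126
After the tone: rgb(91, 86, 126) = #5B567E.
An 87% tone moves each channel 87% toward 128:
  R: 91 + 32.19 = 123.19 → 123
  G: 86 + 36.54 = 122.54 → 123
  B: 126 + 0.87×(128−126) = 126 + 1.74 = 127.74 → 128
rgb(123, 123, 128) = #7B7B80.

#7B7B80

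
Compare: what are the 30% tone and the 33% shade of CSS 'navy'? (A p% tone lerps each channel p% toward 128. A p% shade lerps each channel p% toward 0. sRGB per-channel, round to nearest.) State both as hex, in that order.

CSS navy is rgb(0, 0, 128).
30% tone:
  R: 0 + 0.3×(128−0) = 0 + 38.4 = 38.4 → 38
  G: 0 + 38.4 = 38.4 → 38
  B: 128 + 0.3×(128−128) = 128 + 0 = 128 → 128
  → #262680
33% shade:
  R: 0 + 0.33×(0−0) = 0 + 0 = 0 → 0
  G: 0 + 0.33×(0−0) = 0 + 0 = 0 → 0
  B: 128 + 0.33×(0−128) = 128 − 42.24 = 85.76 → 86
  → #000056

#262680, #000056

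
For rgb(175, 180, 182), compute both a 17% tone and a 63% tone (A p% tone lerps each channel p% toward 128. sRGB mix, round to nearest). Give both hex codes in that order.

17% tone:
  R: 175 + 0.17×(128−175) = 175 − 7.99 = 167.01 → 167
  G: 180 − 8.84 = 171.16 → 171
  B: 182 − 9.18 = 172.82 → 173
  → #A7ABAD
63% tone:
  R: 175 + 0.63×(128−175) = 175 − 29.61 = 145.39 → 145
  G: 180 + 0.63×(128−180) = 180 − 32.76 = 147.24 → 147
  B: 182 + 0.63×(128−182) = 182 − 34.02 = 147.98 → 148
  → #919394

#A7ABAD, #919394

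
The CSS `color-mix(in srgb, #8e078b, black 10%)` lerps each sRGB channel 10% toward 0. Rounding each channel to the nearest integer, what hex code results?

#8e078b is rgb(142, 7, 139).
A 10% shade moves each channel 10% toward 0:
  R: 142 − 14.2 = 127.8 → 128
  G: 7 − 0.7 = 6.3 → 6
  B: 139 + 0.1×(0−139) = 139 − 13.9 = 125.1 → 125
rgb(128, 6, 125) = #80067d.

#80067d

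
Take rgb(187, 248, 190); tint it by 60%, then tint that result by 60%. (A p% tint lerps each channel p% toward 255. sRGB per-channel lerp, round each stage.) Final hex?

#F4FEF5

Lerp each channel 60% toward 255:
  R: 187 + 0.6×(255−187) = 187 + 40.8 = 227.8 → 228
  G: 248 + 0.6×(255−248) = 248 + 4.2 = 252.2 → 252
  B: 190 + 0.6×(255−190) = 190 + 39 = 229 → 229
After the tint: rgb(228, 252, 229) = #E4FCE5.
Lerp each channel 60% toward 255:
  R: 228 + 16.2 = 244.2 → 244
  G: 252 + 0.6×(255−252) = 252 + 1.8 = 253.8 → 254
  B: 229 + 15.6 = 244.6 → 245
rgb(244, 254, 245) = #F4FEF5.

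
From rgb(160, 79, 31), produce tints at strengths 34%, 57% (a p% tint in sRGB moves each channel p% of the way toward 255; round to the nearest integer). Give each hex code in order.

34%: (160 + 32.3 = 192.3→192, 79 + 59.84 = 138.84→139, 31 + 76.16 = 107.16→107) → #C08B6B
57%: (160 + 54.15 = 214.15→214, 79 + 100.32 = 179.32→179, 31 + 127.68 = 158.68→159) → #D6B39F

#C08B6B, #D6B39F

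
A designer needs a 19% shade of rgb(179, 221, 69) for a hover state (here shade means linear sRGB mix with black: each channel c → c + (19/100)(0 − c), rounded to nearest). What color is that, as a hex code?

#91B338

Per channel, c → c + 0.19(0 − c):
  R: 179 + 0.19×(0−179) = 179 − 34.01 = 144.99 → 145
  G: 221 + 0.19×(0−221) = 221 − 41.99 = 179.01 → 179
  B: 69 + 0.19×(0−69) = 69 − 13.11 = 55.89 → 56
rgb(145, 179, 56) = #91B338.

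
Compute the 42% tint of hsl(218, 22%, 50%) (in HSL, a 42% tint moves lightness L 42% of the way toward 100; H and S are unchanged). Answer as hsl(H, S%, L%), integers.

L moves 42% from 50 toward 100: 50 + 21 = 71 → 71.
H and S are unchanged.

hsl(218, 22%, 71%)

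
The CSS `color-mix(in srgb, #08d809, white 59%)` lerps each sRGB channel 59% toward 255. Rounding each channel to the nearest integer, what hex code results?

#9aef9a

#08d809 is rgb(8, 216, 9).
A 59% tint moves each channel 59% toward 255:
  R: 8 + 145.73 = 153.73 → 154
  G: 216 + 0.59×(255−216) = 216 + 23.01 = 239.01 → 239
  B: 9 + 0.59×(255−9) = 9 + 145.14 = 154.14 → 154
rgb(154, 239, 154) = #9aef9a.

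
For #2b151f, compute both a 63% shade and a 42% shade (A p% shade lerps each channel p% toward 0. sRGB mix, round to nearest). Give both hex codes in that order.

#10080b, #190c12

#2b151f is rgb(43, 21, 31).
63% shade:
  R: 43 − 27.09 = 15.91 → 16
  G: 21 + 0.63×(0−21) = 21 − 13.23 = 7.77 → 8
  B: 31 − 19.53 = 11.47 → 11
  → #10080b
42% shade:
  R: 43 − 18.06 = 24.94 → 25
  G: 21 + 0.42×(0−21) = 21 − 8.82 = 12.18 → 12
  B: 31 − 13.02 = 17.98 → 18
  → #190c12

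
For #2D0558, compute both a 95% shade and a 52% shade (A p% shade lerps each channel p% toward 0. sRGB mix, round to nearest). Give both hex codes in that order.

#2D0558 is rgb(45, 5, 88).
95% shade:
  R: 45 − 42.75 = 2.25 → 2
  G: 5 + 0.95×(0−5) = 5 − 4.75 = 0.25 → 0
  B: 88 − 83.6 = 4.4 → 4
  → #020004
52% shade:
  R: 45 + 0.52×(0−45) = 45 − 23.4 = 21.6 → 22
  G: 5 + 0.52×(0−5) = 5 − 2.6 = 2.4 → 2
  B: 88 + 0.52×(0−88) = 88 − 45.76 = 42.24 → 42
  → #16022A

#020004, #16022A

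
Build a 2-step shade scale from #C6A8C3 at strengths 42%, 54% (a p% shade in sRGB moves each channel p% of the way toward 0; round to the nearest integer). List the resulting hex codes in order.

#C6A8C3 is rgb(198, 168, 195).
42%: (198 − 83.16 = 114.84→115, 168 − 70.56 = 97.44→97, 195 − 81.9 = 113.1→113) → #736171
54%: (198 − 106.92 = 91.08→91, 168 − 90.72 = 77.28→77, 195 − 105.3 = 89.7→90) → #5B4D5A

#736171, #5B4D5A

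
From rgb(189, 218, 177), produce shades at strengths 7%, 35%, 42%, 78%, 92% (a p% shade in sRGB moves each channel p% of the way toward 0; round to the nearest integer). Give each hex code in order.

7%: (189 − 13.23 = 175.77→176, 218 − 15.26 = 202.74→203, 177 − 12.39 = 164.61→165) → #B0CBA5
35%: (189 − 66.15 = 122.85→123, 218 − 76.3 = 141.7→142, 177 − 61.95 = 115.05→115) → #7B8E73
42%: (189 − 79.38 = 109.62→110, 218 − 91.56 = 126.44→126, 177 − 74.34 = 102.66→103) → #6E7E67
78%: (189 − 147.42 = 41.58→42, 218 − 170.04 = 47.96→48, 177 − 138.06 = 38.94→39) → #2A3027
92%: (189 − 173.88 = 15.12→15, 218 − 200.56 = 17.44→17, 177 − 162.84 = 14.16→14) → #0F110E

#B0CBA5, #7B8E73, #6E7E67, #2A3027, #0F110E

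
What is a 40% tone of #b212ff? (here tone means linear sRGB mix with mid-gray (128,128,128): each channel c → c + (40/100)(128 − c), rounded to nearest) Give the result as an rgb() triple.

#b212ff is rgb(178, 18, 255).
A 40% tone moves each channel 40% toward 128:
  R: 178 − 20 = 158 → 158
  G: 18 + 0.4×(128−18) = 18 + 44 = 62 → 62
  B: 255 + 0.4×(128−255) = 255 − 50.8 = 204.2 → 204

rgb(158, 62, 204)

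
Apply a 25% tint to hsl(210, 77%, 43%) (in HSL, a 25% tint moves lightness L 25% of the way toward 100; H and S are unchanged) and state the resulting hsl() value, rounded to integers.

hsl(210, 77%, 57%)

L moves 25% from 43 toward 100: 43 + 14.25 = 57.25 → 57.
H and S are unchanged.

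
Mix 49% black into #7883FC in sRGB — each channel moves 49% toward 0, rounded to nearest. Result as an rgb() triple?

#7883FC is rgb(120, 131, 252).
Lerp each channel 49% toward 0:
  R: 120 + 0.49×(0−120) = 120 − 58.8 = 61.2 → 61
  G: 131 − 64.19 = 66.81 → 67
  B: 252 + 0.49×(0−252) = 252 − 123.48 = 128.52 → 129

rgb(61, 67, 129)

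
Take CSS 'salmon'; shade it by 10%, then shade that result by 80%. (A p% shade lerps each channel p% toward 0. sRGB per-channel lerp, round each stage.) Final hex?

CSS salmon is rgb(250, 128, 114).
Lerp each channel 10% toward 0:
  R: 250 + 0.1×(0−250) = 250 − 25 = 225 → 225
  G: 128 + 0.1×(0−128) = 128 − 12.8 = 115.2 → 115
  B: 114 + 0.1×(0−114) = 114 − 11.4 = 102.6 → 103
After the shade: rgb(225, 115, 103) = #E17367.
Lerp each channel 80% toward 0:
  R: 225 + 0.8×(0−225) = 225 − 180 = 45 → 45
  G: 115 + 0.8×(0−115) = 115 − 92 = 23 → 23
  B: 103 + 0.8×(0−103) = 103 − 82.4 = 20.6 → 21
rgb(45, 23, 21) = #2D1715.

#2D1715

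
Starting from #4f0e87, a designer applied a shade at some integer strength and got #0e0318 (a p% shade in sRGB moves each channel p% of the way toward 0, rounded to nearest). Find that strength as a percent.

#4f0e87 is rgb(79, 14, 135); #0e0318 is rgb(14, 3, 24).
On the B channel (widest range): 24 ≈ 135 + (p/100)(0 − 135), so p ≈ 100×(24 − 135)/(0 − 135) = -11100/-135 = 82.22.
p = 82 reproduces all three channels after rounding.

82%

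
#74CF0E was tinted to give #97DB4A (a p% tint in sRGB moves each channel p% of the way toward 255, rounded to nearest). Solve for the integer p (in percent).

25%

#74CF0E is rgb(116, 207, 14); #97DB4A is rgb(151, 219, 74).
On the B channel (widest range): 74 ≈ 14 + (p/100)(255 − 14), so p ≈ 100×(74 − 14)/(255 − 14) = 6000/241 = 24.90.
p = 25 reproduces all three channels after rounding.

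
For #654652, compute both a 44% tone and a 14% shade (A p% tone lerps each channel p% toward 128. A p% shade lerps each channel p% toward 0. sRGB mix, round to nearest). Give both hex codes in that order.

#654652 is rgb(101, 70, 82).
44% tone:
  R: 101 + 11.88 = 112.88 → 113
  G: 70 + 0.44×(128−70) = 70 + 25.52 = 95.52 → 96
  B: 82 + 0.44×(128−82) = 82 + 20.24 = 102.24 → 102
  → #716066
14% shade:
  R: 101 − 14.14 = 86.86 → 87
  G: 70 + 0.14×(0−70) = 70 − 9.8 = 60.2 → 60
  B: 82 − 11.48 = 70.52 → 71
  → #573c47

#716066, #573c47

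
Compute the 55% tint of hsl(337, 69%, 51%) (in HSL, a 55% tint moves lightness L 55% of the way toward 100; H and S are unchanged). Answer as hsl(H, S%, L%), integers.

L moves 55% from 51 toward 100: 51 + 26.95 = 77.95 → 78.
H and S are unchanged.

hsl(337, 69%, 78%)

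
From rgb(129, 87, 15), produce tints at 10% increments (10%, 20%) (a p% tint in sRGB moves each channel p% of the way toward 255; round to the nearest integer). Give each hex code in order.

10%: (129 + 12.6 = 141.6→142, 87 + 16.8 = 103.8→104, 15 + 24 = 39→39) → #8E6827
20%: (129 + 25.2 = 154.2→154, 87 + 33.6 = 120.6→121, 15 + 48 = 63→63) → #9A793F

#8E6827, #9A793F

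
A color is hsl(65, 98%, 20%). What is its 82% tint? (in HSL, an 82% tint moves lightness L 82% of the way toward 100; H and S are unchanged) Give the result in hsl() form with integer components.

hsl(65, 98%, 86%)

L moves 82% from 20 toward 100: 20 + 65.6 = 85.6 → 86.
H and S are unchanged.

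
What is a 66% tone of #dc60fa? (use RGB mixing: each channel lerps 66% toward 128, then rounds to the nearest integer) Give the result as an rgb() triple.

rgb(159, 117, 169)

#dc60fa is rgb(220, 96, 250).
A 66% tone moves each channel 66% toward 128:
  R: 220 − 60.72 = 159.28 → 159
  G: 96 + 0.66×(128−96) = 96 + 21.12 = 117.12 → 117
  B: 250 + 0.66×(128−250) = 250 − 80.52 = 169.48 → 169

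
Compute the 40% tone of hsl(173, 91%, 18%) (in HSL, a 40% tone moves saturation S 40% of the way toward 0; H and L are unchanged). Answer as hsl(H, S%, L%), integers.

S moves 40% from 91 toward 0: 91 − 36.4 = 54.6 → 55.
H and L are unchanged.

hsl(173, 55%, 18%)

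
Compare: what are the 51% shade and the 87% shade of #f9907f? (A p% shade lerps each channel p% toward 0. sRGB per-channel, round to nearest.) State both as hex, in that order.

#7a473e, #201311

#f9907f is rgb(249, 144, 127).
51% shade:
  R: 249 + 0.51×(0−249) = 249 − 126.99 = 122.01 → 122
  G: 144 − 73.44 = 70.56 → 71
  B: 127 − 64.77 = 62.23 → 62
  → #7a473e
87% shade:
  R: 249 + 0.87×(0−249) = 249 − 216.63 = 32.37 → 32
  G: 144 − 125.28 = 18.72 → 19
  B: 127 − 110.49 = 16.51 → 17
  → #201311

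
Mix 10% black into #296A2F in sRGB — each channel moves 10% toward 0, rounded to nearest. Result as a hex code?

#296A2F is rgb(41, 106, 47).
A 10% shade moves each channel 10% toward 0:
  R: 41 − 4.1 = 36.9 → 37
  G: 106 + 0.1×(0−106) = 106 − 10.6 = 95.4 → 95
  B: 47 + 0.1×(0−47) = 47 − 4.7 = 42.3 → 42
rgb(37, 95, 42) = #255F2A.

#255F2A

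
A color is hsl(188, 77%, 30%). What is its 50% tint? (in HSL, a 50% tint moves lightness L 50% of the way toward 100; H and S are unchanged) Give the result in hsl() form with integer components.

L moves 50% from 30 toward 100: 30 + 35 = 65 → 65.
H and S are unchanged.

hsl(188, 77%, 65%)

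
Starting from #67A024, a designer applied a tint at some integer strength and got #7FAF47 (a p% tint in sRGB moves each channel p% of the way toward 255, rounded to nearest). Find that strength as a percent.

#67A024 is rgb(103, 160, 36); #7FAF47 is rgb(127, 175, 71).
On the B channel (widest range): 71 ≈ 36 + (p/100)(255 − 36), so p ≈ 100×(71 − 36)/(255 − 36) = 3500/219 = 15.98.
p = 16 reproduces all three channels after rounding.

16%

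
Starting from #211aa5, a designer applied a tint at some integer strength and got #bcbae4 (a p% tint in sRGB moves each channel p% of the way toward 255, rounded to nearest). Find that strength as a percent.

#211aa5 is rgb(33, 26, 165); #bcbae4 is rgb(188, 186, 228).
On the G channel (widest range): 186 ≈ 26 + (p/100)(255 − 26), so p ≈ 100×(186 − 26)/(255 − 26) = 16000/229 = 69.87.
p = 70 reproduces all three channels after rounding.

70%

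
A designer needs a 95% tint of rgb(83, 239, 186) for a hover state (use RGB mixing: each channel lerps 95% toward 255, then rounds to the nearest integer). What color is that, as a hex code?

Per channel, c → c + 0.95(255 − c):
  R: 83 + 163.4 = 246.4 → 246
  G: 239 + 0.95×(255−239) = 239 + 15.2 = 254.2 → 254
  B: 186 + 0.95×(255−186) = 186 + 65.55 = 251.55 → 252
rgb(246, 254, 252) = #F6FEFC.

#F6FEFC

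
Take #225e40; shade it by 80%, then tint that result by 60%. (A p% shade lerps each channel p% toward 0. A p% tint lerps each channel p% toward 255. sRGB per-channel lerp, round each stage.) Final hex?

#225e40 is rgb(34, 94, 64).
Lerp each channel 80% toward 0:
  R: 34 + 0.8×(0−34) = 34 − 27.2 = 6.8 → 7
  G: 94 + 0.8×(0−94) = 94 − 75.2 = 18.8 → 19
  B: 64 − 51.2 = 12.8 → 13
After the shade: rgb(7, 19, 13) = #07130d.
A 60% tint moves each channel 60% toward 255:
  R: 7 + 0.6×(255−7) = 7 + 148.8 = 155.8 → 156
  G: 19 + 0.6×(255−19) = 19 + 141.6 = 160.6 → 161
  B: 13 + 0.6×(255−13) = 13 + 145.2 = 158.2 → 158
rgb(156, 161, 158) = #9ca19e.

#9ca19e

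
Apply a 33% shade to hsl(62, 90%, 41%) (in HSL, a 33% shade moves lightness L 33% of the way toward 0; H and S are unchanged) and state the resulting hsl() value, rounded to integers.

L moves 33% from 41 toward 0: 41 − 13.53 = 27.47 → 27.
H and S are unchanged.

hsl(62, 90%, 27%)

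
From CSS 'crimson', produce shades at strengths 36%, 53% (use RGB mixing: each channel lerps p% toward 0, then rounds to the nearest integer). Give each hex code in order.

CSS crimson is rgb(220, 20, 60).
36%: (220 − 79.2 = 140.8→141, 20 − 7.2 = 12.8→13, 60 − 21.6 = 38.4→38) → #8D0D26
53%: (220 − 116.6 = 103.4→103, 20 − 10.6 = 9.4→9, 60 − 31.8 = 28.2→28) → #67091C

#8D0D26, #67091C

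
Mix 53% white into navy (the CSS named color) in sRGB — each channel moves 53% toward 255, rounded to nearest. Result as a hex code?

CSS navy is rgb(0, 0, 128).
A 53% tint moves each channel 53% toward 255:
  R: 0 + 0.53×(255−0) = 0 + 135.15 = 135.15 → 135
  G: 0 + 0.53×(255−0) = 0 + 135.15 = 135.15 → 135
  B: 128 + 67.31 = 195.31 → 195
rgb(135, 135, 195) = #8787c3.

#8787c3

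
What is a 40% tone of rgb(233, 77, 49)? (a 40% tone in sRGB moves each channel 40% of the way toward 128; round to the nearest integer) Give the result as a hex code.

Lerp each channel 40% toward 128:
  R: 233 + 0.4×(128−233) = 233 − 42 = 191 → 191
  G: 77 + 0.4×(128−77) = 77 + 20.4 = 97.4 → 97
  B: 49 + 31.6 = 80.6 → 81
rgb(191, 97, 81) = #bf6151.

#bf6151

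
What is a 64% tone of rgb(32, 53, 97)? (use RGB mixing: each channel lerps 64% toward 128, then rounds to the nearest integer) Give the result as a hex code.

#5D6575

A 64% tone moves each channel 64% toward 128:
  R: 32 + 0.64×(128−32) = 32 + 61.44 = 93.44 → 93
  G: 53 + 48 = 101 → 101
  B: 97 + 0.64×(128−97) = 97 + 19.84 = 116.84 → 117
rgb(93, 101, 117) = #5D6575.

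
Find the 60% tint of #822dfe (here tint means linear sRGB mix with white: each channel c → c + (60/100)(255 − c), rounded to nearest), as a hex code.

#822dfe is rgb(130, 45, 254).
Per channel, c → c + 0.6(255 − c):
  R: 130 + 0.6×(255−130) = 130 + 75 = 205 → 205
  G: 45 + 0.6×(255−45) = 45 + 126 = 171 → 171
  B: 254 + 0.6×(255−254) = 254 + 0.6 = 254.6 → 255
rgb(205, 171, 255) = #cdabff.

#cdabff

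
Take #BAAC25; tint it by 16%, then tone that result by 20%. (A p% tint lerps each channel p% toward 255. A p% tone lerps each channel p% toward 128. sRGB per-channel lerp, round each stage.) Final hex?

#BAAC25 is rgb(186, 172, 37).
A 16% tint moves each channel 16% toward 255:
  R: 186 + 11.04 = 197.04 → 197
  G: 172 + 0.16×(255−172) = 172 + 13.28 = 185.28 → 185
  B: 37 + 0.16×(255−37) = 37 + 34.88 = 71.88 → 72
After the tint: rgb(197, 185, 72) = #C5B948.
A 20% tone moves each channel 20% toward 128:
  R: 197 + 0.2×(128−197) = 197 − 13.8 = 183.2 → 183
  G: 185 − 11.4 = 173.6 → 174
  B: 72 + 11.2 = 83.2 → 83
rgb(183, 174, 83) = #B7AE53.

#B7AE53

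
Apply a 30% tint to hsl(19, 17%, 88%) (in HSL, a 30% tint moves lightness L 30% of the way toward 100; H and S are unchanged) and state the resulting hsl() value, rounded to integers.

hsl(19, 17%, 92%)

L moves 30% from 88 toward 100: 88 + 3.6 = 91.6 → 92.
H and S are unchanged.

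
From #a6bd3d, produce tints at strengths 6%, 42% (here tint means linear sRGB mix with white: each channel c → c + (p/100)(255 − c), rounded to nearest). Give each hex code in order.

#a6bd3d is rgb(166, 189, 61).
6%: (166 + 5.34 = 171.34→171, 189 + 3.96 = 192.96→193, 61 + 11.64 = 72.64→73) → #abc149
42%: (166 + 37.38 = 203.38→203, 189 + 27.72 = 216.72→217, 61 + 81.48 = 142.48→142) → #cbd98e

#abc149, #cbd98e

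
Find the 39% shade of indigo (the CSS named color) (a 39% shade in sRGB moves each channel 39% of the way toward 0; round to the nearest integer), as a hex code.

#2e004f

CSS indigo is rgb(75, 0, 130).
A 39% shade moves each channel 39% toward 0:
  R: 75 + 0.39×(0−75) = 75 − 29.25 = 45.75 → 46
  G: 0 + 0 = 0 → 0
  B: 130 + 0.39×(0−130) = 130 − 50.7 = 79.3 → 79
rgb(46, 0, 79) = #2e004f.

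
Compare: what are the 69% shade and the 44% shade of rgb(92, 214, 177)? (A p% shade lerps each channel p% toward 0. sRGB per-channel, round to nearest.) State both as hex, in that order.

#1D4237, #347863

69% shade:
  R: 92 + 0.69×(0−92) = 92 − 63.48 = 28.52 → 29
  G: 214 − 147.66 = 66.34 → 66
  B: 177 − 122.13 = 54.87 → 55
  → #1D4237
44% shade:
  R: 92 − 40.48 = 51.52 → 52
  G: 214 + 0.44×(0−214) = 214 − 94.16 = 119.84 → 120
  B: 177 − 77.88 = 99.12 → 99
  → #347863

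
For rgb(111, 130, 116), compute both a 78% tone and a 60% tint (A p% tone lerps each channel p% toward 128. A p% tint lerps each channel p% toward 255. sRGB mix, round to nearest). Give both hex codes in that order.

#7C807D, #C5CDC7

78% tone:
  R: 111 + 13.26 = 124.26 → 124
  G: 130 − 1.56 = 128.44 → 128
  B: 116 + 0.78×(128−116) = 116 + 9.36 = 125.36 → 125
  → #7C807D
60% tint:
  R: 111 + 86.4 = 197.4 → 197
  G: 130 + 0.6×(255−130) = 130 + 75 = 205 → 205
  B: 116 + 0.6×(255−116) = 116 + 83.4 = 199.4 → 199
  → #C5CDC7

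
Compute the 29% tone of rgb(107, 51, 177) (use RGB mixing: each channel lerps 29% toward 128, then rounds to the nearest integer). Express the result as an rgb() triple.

rgb(113, 73, 163)

Lerp each channel 29% toward 128:
  R: 107 + 0.29×(128−107) = 107 + 6.09 = 113.09 → 113
  G: 51 + 22.33 = 73.33 → 73
  B: 177 + 0.29×(128−177) = 177 − 14.21 = 162.79 → 163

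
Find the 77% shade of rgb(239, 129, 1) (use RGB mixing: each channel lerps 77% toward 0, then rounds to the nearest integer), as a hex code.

#371e00

Lerp each channel 77% toward 0:
  R: 239 − 184.03 = 54.97 → 55
  G: 129 + 0.77×(0−129) = 129 − 99.33 = 29.67 → 30
  B: 1 + 0.77×(0−1) = 1 − 0.77 = 0.23 → 0
rgb(55, 30, 0) = #371e00.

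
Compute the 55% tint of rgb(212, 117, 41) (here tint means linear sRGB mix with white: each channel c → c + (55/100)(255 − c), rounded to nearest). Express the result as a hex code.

A 55% tint moves each channel 55% toward 255:
  R: 212 + 0.55×(255−212) = 212 + 23.65 = 235.65 → 236
  G: 117 + 0.55×(255−117) = 117 + 75.9 = 192.9 → 193
  B: 41 + 0.55×(255−41) = 41 + 117.7 = 158.7 → 159
rgb(236, 193, 159) = #ECC19F.

#ECC19F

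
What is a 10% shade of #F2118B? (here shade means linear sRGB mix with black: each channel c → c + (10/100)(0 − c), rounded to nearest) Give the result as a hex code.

#DA0F7D

#F2118B is rgb(242, 17, 139).
Lerp each channel 10% toward 0:
  R: 242 + 0.1×(0−242) = 242 − 24.2 = 217.8 → 218
  G: 17 − 1.7 = 15.3 → 15
  B: 139 + 0.1×(0−139) = 139 − 13.9 = 125.1 → 125
rgb(218, 15, 125) = #DA0F7D.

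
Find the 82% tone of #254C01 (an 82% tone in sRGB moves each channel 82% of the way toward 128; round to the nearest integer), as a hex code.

#707769

#254C01 is rgb(37, 76, 1).
An 82% tone moves each channel 82% toward 128:
  R: 37 + 74.62 = 111.62 → 112
  G: 76 + 42.64 = 118.64 → 119
  B: 1 + 104.14 = 105.14 → 105
rgb(112, 119, 105) = #707769.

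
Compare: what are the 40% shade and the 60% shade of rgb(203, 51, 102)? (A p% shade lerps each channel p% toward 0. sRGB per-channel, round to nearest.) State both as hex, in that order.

#7A1F3D, #511429

40% shade:
  R: 203 + 0.4×(0−203) = 203 − 81.2 = 121.8 → 122
  G: 51 + 0.4×(0−51) = 51 − 20.4 = 30.6 → 31
  B: 102 + 0.4×(0−102) = 102 − 40.8 = 61.2 → 61
  → #7A1F3D
60% shade:
  R: 203 + 0.6×(0−203) = 203 − 121.8 = 81.2 → 81
  G: 51 + 0.6×(0−51) = 51 − 30.6 = 20.4 → 20
  B: 102 − 61.2 = 40.8 → 41
  → #511429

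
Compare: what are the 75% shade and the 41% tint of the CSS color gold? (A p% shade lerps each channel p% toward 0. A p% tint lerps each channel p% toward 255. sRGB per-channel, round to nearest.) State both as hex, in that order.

#403600, #ffe769

CSS gold is rgb(255, 215, 0).
75% shade:
  R: 255 − 191.25 = 63.75 → 64
  G: 215 − 161.25 = 53.75 → 54
  B: 0 + 0.75×(0−0) = 0 + 0 = 0 → 0
  → #403600
41% tint:
  R: 255 + 0.41×(255−255) = 255 + 0 = 255 → 255
  G: 215 + 0.41×(255−215) = 215 + 16.4 = 231.4 → 231
  B: 0 + 0.41×(255−0) = 0 + 104.55 = 104.55 → 105
  → #ffe769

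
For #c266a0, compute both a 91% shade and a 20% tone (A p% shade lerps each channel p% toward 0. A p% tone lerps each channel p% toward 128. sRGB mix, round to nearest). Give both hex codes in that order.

#11090e, #b56b9a

#c266a0 is rgb(194, 102, 160).
91% shade:
  R: 194 + 0.91×(0−194) = 194 − 176.54 = 17.46 → 17
  G: 102 + 0.91×(0−102) = 102 − 92.82 = 9.18 → 9
  B: 160 − 145.6 = 14.4 → 14
  → #11090e
20% tone:
  R: 194 + 0.2×(128−194) = 194 − 13.2 = 180.8 → 181
  G: 102 + 0.2×(128−102) = 102 + 5.2 = 107.2 → 107
  B: 160 + 0.2×(128−160) = 160 − 6.4 = 153.6 → 154
  → #b56b9a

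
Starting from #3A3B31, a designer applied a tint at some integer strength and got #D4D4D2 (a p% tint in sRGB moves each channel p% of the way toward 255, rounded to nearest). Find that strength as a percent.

78%

#3A3B31 is rgb(58, 59, 49); #D4D4D2 is rgb(212, 212, 210).
On the B channel (widest range): 210 ≈ 49 + (p/100)(255 − 49), so p ≈ 100×(210 − 49)/(255 − 49) = 16100/206 = 78.16.
p = 78 reproduces all three channels after rounding.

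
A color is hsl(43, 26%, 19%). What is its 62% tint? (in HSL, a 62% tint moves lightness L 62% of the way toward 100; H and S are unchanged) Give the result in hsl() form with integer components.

hsl(43, 26%, 69%)

L moves 62% from 19 toward 100: 19 + 50.22 = 69.22 → 69.
H and S are unchanged.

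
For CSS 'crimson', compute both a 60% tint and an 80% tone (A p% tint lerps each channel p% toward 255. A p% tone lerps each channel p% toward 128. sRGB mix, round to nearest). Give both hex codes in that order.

CSS crimson is rgb(220, 20, 60).
60% tint:
  R: 220 + 0.6×(255−220) = 220 + 21 = 241 → 241
  G: 20 + 141 = 161 → 161
  B: 60 + 117 = 177 → 177
  → #f1a1b1
80% tone:
  R: 220 + 0.8×(128−220) = 220 − 73.6 = 146.4 → 146
  G: 20 + 86.4 = 106.4 → 106
  B: 60 + 0.8×(128−60) = 60 + 54.4 = 114.4 → 114
  → #926a72

#f1a1b1, #926a72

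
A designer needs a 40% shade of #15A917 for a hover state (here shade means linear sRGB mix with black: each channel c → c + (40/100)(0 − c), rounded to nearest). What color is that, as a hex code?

#0D650E

#15A917 is rgb(21, 169, 23).
A 40% shade moves each channel 40% toward 0:
  R: 21 − 8.4 = 12.6 → 13
  G: 169 − 67.6 = 101.4 → 101
  B: 23 − 9.2 = 13.8 → 14
rgb(13, 101, 14) = #0D650E.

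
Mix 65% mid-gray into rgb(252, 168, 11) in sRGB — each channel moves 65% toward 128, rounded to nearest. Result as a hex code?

#AB8E57

Lerp each channel 65% toward 128:
  R: 252 − 80.6 = 171.4 → 171
  G: 168 + 0.65×(128−168) = 168 − 26 = 142 → 142
  B: 11 + 0.65×(128−11) = 11 + 76.05 = 87.05 → 87
rgb(171, 142, 87) = #AB8E57.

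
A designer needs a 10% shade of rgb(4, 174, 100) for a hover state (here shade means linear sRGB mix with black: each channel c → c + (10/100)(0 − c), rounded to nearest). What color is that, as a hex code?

Per channel, c → c + 0.1(0 − c):
  R: 4 + 0.1×(0−4) = 4 − 0.4 = 3.6 → 4
  G: 174 + 0.1×(0−174) = 174 − 17.4 = 156.6 → 157
  B: 100 + 0.1×(0−100) = 100 − 10 = 90 → 90
rgb(4, 157, 90) = #049D5A.

#049D5A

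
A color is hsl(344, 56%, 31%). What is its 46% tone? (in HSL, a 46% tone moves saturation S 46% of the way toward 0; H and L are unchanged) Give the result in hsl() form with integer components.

hsl(344, 30%, 31%)

S moves 46% from 56 toward 0: 56 − 25.76 = 30.24 → 30.
H and L are unchanged.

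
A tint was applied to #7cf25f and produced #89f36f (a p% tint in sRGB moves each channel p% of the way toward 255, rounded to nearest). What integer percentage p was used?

#7cf25f is rgb(124, 242, 95); #89f36f is rgb(137, 243, 111).
On the B channel (widest range): 111 ≈ 95 + (p/100)(255 − 95), so p ≈ 100×(111 − 95)/(255 − 95) = 1600/160 = 10.00.
p = 10 reproduces all three channels after rounding.

10%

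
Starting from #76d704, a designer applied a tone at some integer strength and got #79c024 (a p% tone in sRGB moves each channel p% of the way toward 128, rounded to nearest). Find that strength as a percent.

#76d704 is rgb(118, 215, 4); #79c024 is rgb(121, 192, 36).
On the B channel (widest range): 36 ≈ 4 + (p/100)(128 − 4), so p ≈ 100×(36 − 4)/(128 − 4) = 3200/124 = 25.81.
p = 26 reproduces all three channels after rounding.

26%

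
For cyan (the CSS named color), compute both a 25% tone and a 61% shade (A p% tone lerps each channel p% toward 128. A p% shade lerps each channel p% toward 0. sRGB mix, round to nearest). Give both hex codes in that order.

#20dfdf, #006363

CSS cyan is rgb(0, 255, 255).
25% tone:
  R: 0 + 0.25×(128−0) = 0 + 32 = 32 → 32
  G: 255 − 31.75 = 223.25 → 223
  B: 255 − 31.75 = 223.25 → 223
  → #20dfdf
61% shade:
  R: 0 + 0 = 0 → 0
  G: 255 + 0.61×(0−255) = 255 − 155.55 = 99.45 → 99
  B: 255 − 155.55 = 99.45 → 99
  → #006363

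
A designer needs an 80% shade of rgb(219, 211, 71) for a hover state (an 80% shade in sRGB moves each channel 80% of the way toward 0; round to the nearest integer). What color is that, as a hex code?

#2c2a0e

Lerp each channel 80% toward 0:
  R: 219 + 0.8×(0−219) = 219 − 175.2 = 43.8 → 44
  G: 211 − 168.8 = 42.2 → 42
  B: 71 − 56.8 = 14.2 → 14
rgb(44, 42, 14) = #2c2a0e.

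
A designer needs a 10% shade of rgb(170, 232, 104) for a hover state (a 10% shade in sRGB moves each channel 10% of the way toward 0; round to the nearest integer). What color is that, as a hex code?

Lerp each channel 10% toward 0:
  R: 170 − 17 = 153 → 153
  G: 232 − 23.2 = 208.8 → 209
  B: 104 + 0.1×(0−104) = 104 − 10.4 = 93.6 → 94
rgb(153, 209, 94) = #99D15E.

#99D15E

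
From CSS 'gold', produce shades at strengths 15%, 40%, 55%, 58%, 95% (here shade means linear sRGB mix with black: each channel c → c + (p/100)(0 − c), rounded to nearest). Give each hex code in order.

CSS gold is rgb(255, 215, 0).
15%: (255 − 38.25 = 216.75→217, 215 − 32.25 = 182.75→183, 0→0) → #D9B700
40%: (255 − 102 = 153→153, 215 − 86 = 129→129, 0→0) → #998100
55%: (255 − 140.25 = 114.75→115, 215 − 118.25 = 96.75→97, 0→0) → #736100
58%: (255 − 147.9 = 107.1→107, 215 − 124.7 = 90.3→90, 0→0) → #6B5A00
95%: (255 − 242.25 = 12.75→13, 215 − 204.25 = 10.75→11, 0→0) → #0D0B00

#D9B700, #998100, #736100, #6B5A00, #0D0B00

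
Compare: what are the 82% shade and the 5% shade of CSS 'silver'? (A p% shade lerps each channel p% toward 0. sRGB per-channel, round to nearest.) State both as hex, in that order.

CSS silver is rgb(192, 192, 192).
82% shade:
  R: 192 + 0.82×(0−192) = 192 − 157.44 = 34.56 → 35
  G: 192 − 157.44 = 34.56 → 35
  B: 192 + 0.82×(0−192) = 192 − 157.44 = 34.56 → 35
  → #232323
5% shade:
  R: 192 + 0.05×(0−192) = 192 − 9.6 = 182.4 → 182
  G: 192 − 9.6 = 182.4 → 182
  B: 192 + 0.05×(0−192) = 192 − 9.6 = 182.4 → 182
  → #B6B6B6

#232323, #B6B6B6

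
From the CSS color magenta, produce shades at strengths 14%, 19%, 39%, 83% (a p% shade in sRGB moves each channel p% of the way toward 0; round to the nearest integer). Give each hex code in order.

CSS magenta is rgb(255, 0, 255).
14%: (255 − 35.7 = 219.3→219, 0→0, 255 − 35.7 = 219.3→219) → #DB00DB
19%: (255 − 48.45 = 206.55→207, 0→0, 255 − 48.45 = 206.55→207) → #CF00CF
39%: (255 − 99.45 = 155.55→156, 0→0, 255 − 99.45 = 155.55→156) → #9C009C
83%: (255 − 211.65 = 43.35→43, 0→0, 255 − 211.65 = 43.35→43) → #2B002B

#DB00DB, #CF00CF, #9C009C, #2B002B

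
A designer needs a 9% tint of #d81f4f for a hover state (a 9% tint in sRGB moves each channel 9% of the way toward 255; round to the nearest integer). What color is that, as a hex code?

#dc335f

#d81f4f is rgb(216, 31, 79).
Per channel, c → c + 0.09(255 − c):
  R: 216 + 0.09×(255−216) = 216 + 3.51 = 219.51 → 220
  G: 31 + 0.09×(255−31) = 31 + 20.16 = 51.16 → 51
  B: 79 + 0.09×(255−79) = 79 + 15.84 = 94.84 → 95
rgb(220, 51, 95) = #dc335f.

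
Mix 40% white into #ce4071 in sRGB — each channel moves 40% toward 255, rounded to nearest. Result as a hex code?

#e28caa

#ce4071 is rgb(206, 64, 113).
Lerp each channel 40% toward 255:
  R: 206 + 0.4×(255−206) = 206 + 19.6 = 225.6 → 226
  G: 64 + 76.4 = 140.4 → 140
  B: 113 + 0.4×(255−113) = 113 + 56.8 = 169.8 → 170
rgb(226, 140, 170) = #e28caa.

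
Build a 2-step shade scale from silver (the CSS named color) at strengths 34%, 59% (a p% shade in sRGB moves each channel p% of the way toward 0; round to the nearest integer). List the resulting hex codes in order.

#7F7F7F, #4F4F4F

CSS silver is rgb(192, 192, 192).
34%: (192 − 65.28 = 126.72→127, 192 − 65.28 = 126.72→127, 192 − 65.28 = 126.72→127) → #7F7F7F
59%: (192 − 113.28 = 78.72→79, 192 − 113.28 = 78.72→79, 192 − 113.28 = 78.72→79) → #4F4F4F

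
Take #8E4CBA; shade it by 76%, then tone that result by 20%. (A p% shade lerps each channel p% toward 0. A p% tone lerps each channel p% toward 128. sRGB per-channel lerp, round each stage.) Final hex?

#35283E

#8E4CBA is rgb(142, 76, 186).
Lerp each channel 76% toward 0:
  R: 142 + 0.76×(0−142) = 142 − 107.92 = 34.08 → 34
  G: 76 + 0.76×(0−76) = 76 − 57.76 = 18.24 → 18
  B: 186 + 0.76×(0−186) = 186 − 141.36 = 44.64 → 45
After the shade: rgb(34, 18, 45) = #22122D.
Per channel, c → c + 0.2(128 − c):
  R: 34 + 0.2×(128−34) = 34 + 18.8 = 52.8 → 53
  G: 18 + 0.2×(128−18) = 18 + 22 = 40 → 40
  B: 45 + 0.2×(128−45) = 45 + 16.6 = 61.6 → 62
rgb(53, 40, 62) = #35283E.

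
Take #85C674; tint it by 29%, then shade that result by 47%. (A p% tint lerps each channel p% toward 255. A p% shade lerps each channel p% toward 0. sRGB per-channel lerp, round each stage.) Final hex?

#85C674 is rgb(133, 198, 116).
Per channel, c → c + 0.29(255 − c):
  R: 133 + 35.38 = 168.38 → 168
  G: 198 + 0.29×(255−198) = 198 + 16.53 = 214.53 → 215
  B: 116 + 0.29×(255−116) = 116 + 40.31 = 156.31 → 156
After the tint: rgb(168, 215, 156) = #A8D79C.
Lerp each channel 47% toward 0:
  R: 168 − 78.96 = 89.04 → 89
  G: 215 − 101.05 = 113.95 → 114
  B: 156 − 73.32 = 82.68 → 83
rgb(89, 114, 83) = #597253.

#597253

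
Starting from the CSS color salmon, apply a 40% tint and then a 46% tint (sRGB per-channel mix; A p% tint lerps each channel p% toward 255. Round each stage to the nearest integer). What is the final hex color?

CSS salmon is rgb(250, 128, 114).
Lerp each channel 40% toward 255:
  R: 250 + 2 = 252 → 252
  G: 128 + 50.8 = 178.8 → 179
  B: 114 + 56.4 = 170.4 → 170
After the tint: rgb(252, 179, 170) = #FCB3AA.
Per channel, c → c + 0.46(255 − c):
  R: 252 + 1.38 = 253.38 → 253
  G: 179 + 34.96 = 213.96 → 214
  B: 170 + 39.1 = 209.1 → 209
rgb(253, 214, 209) = #FDD6D1.

#FDD6D1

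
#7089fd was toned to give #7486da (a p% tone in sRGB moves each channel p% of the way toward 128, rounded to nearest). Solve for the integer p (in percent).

#7089fd is rgb(112, 137, 253); #7486da is rgb(116, 134, 218).
On the B channel (widest range): 218 ≈ 253 + (p/100)(128 − 253), so p ≈ 100×(218 − 253)/(128 − 253) = -3500/-125 = 28.00.
p = 28 reproduces all three channels after rounding.

28%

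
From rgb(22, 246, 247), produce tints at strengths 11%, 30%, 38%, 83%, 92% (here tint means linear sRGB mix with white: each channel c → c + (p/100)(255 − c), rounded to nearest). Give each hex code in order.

#30F7F8, #5CF9F9, #6FF9FA, #D7FDFE, #ECFEFE

11%: (22 + 25.63 = 47.63→48, 246 + 0.99 = 246.99→247, 247 + 0.88 = 247.88→248) → #30F7F8
30%: (22 + 69.9 = 91.9→92, 246 + 2.7 = 248.7→249, 247 + 2.4 = 249.4→249) → #5CF9F9
38%: (22 + 88.54 = 110.54→111, 246 + 3.42 = 249.42→249, 247 + 3.04 = 250.04→250) → #6FF9FA
83%: (22 + 193.39 = 215.39→215, 246 + 7.47 = 253.47→253, 247 + 6.64 = 253.64→254) → #D7FDFE
92%: (22 + 214.36 = 236.36→236, 246 + 8.28 = 254.28→254, 247 + 7.36 = 254.36→254) → #ECFEFE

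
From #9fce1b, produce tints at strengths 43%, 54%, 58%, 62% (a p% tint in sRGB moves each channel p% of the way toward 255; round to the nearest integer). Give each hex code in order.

#9fce1b is rgb(159, 206, 27).
43%: (159 + 41.28 = 200.28→200, 206 + 21.07 = 227.07→227, 27 + 98.04 = 125.04→125) → #c8e37d
54%: (159 + 51.84 = 210.84→211, 206 + 26.46 = 232.46→232, 27 + 123.12 = 150.12→150) → #d3e896
58%: (159 + 55.68 = 214.68→215, 206 + 28.42 = 234.42→234, 27 + 132.24 = 159.24→159) → #d7ea9f
62%: (159 + 59.52 = 218.52→219, 206 + 30.38 = 236.38→236, 27 + 141.36 = 168.36→168) → #dbeca8

#c8e37d, #d3e896, #d7ea9f, #dbeca8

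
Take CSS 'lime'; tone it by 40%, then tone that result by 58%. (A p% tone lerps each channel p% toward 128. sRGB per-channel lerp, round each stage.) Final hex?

#60A060

CSS lime is rgb(0, 255, 0).
A 40% tone moves each channel 40% toward 128:
  R: 0 + 51.2 = 51.2 → 51
  G: 255 + 0.4×(128−255) = 255 − 50.8 = 204.2 → 204
  B: 0 + 0.4×(128−0) = 0 + 51.2 = 51.2 → 51
After the tone: rgb(51, 204, 51) = #33CC33.
Lerp each channel 58% toward 128:
  R: 51 + 0.58×(128−51) = 51 + 44.66 = 95.66 → 96
  G: 204 − 44.08 = 159.92 → 160
  B: 51 + 44.66 = 95.66 → 96
rgb(96, 160, 96) = #60A060.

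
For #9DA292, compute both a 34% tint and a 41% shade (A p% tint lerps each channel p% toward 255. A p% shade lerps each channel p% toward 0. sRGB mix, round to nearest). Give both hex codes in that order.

#BEC2B7, #5D6056

#9DA292 is rgb(157, 162, 146).
34% tint:
  R: 157 + 33.32 = 190.32 → 190
  G: 162 + 31.62 = 193.62 → 194
  B: 146 + 0.34×(255−146) = 146 + 37.06 = 183.06 → 183
  → #BEC2B7
41% shade:
  R: 157 − 64.37 = 92.63 → 93
  G: 162 − 66.42 = 95.58 → 96
  B: 146 + 0.41×(0−146) = 146 − 59.86 = 86.14 → 86
  → #5D6056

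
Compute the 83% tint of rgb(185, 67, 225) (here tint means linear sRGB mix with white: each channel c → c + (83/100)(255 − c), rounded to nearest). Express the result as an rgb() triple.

Lerp each channel 83% toward 255:
  R: 185 + 0.83×(255−185) = 185 + 58.1 = 243.1 → 243
  G: 67 + 0.83×(255−67) = 67 + 156.04 = 223.04 → 223
  B: 225 + 24.9 = 249.9 → 250

rgb(243, 223, 250)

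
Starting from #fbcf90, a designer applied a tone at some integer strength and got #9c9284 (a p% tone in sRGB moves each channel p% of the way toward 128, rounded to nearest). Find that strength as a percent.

77%

#fbcf90 is rgb(251, 207, 144); #9c9284 is rgb(156, 146, 132).
On the R channel (widest range): 156 ≈ 251 + (p/100)(128 − 251), so p ≈ 100×(156 − 251)/(128 − 251) = -9500/-123 = 77.24.
p = 77 reproduces all three channels after rounding.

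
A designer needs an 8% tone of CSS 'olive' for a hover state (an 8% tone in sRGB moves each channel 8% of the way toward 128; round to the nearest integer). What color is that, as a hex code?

#80800A

CSS olive is rgb(128, 128, 0).
Lerp each channel 8% toward 128:
  R: 128 + 0 = 128 → 128
  G: 128 + 0.08×(128−128) = 128 + 0 = 128 → 128
  B: 0 + 0.08×(128−0) = 0 + 10.24 = 10.24 → 10
rgb(128, 128, 10) = #80800A.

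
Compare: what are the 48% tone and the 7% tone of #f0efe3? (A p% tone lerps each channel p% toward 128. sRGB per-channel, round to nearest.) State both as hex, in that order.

#babab3, #e8e7dc

#f0efe3 is rgb(240, 239, 227).
48% tone:
  R: 240 − 53.76 = 186.24 → 186
  G: 239 + 0.48×(128−239) = 239 − 53.28 = 185.72 → 186
  B: 227 + 0.48×(128−227) = 227 − 47.52 = 179.48 → 179
  → #babab3
7% tone:
  R: 240 + 0.07×(128−240) = 240 − 7.84 = 232.16 → 232
  G: 239 + 0.07×(128−239) = 239 − 7.77 = 231.23 → 231
  B: 227 + 0.07×(128−227) = 227 − 6.93 = 220.07 → 220
  → #e8e7dc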